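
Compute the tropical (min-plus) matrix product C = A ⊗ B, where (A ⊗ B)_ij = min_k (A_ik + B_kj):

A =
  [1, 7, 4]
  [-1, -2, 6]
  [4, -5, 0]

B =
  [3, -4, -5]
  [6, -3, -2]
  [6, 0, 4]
A ⊗ B =
  [4, -3, -4]
  [2, -5, -6]
  [1, -8, -7]

Apply the min-plus product entry-by-entry:
  C[0][0] = min over k of (A[0][0] + B[0][0] = 1 + 3 = 4, A[0][1] + B[1][0] = 7 + 6 = 13, A[0][2] + B[2][0] = 4 + 6 = 10) = 4 (attained at k = 0)
  C[0][1] = min over k of (A[0][0] + B[0][1] = 1 + -4 = -3, A[0][1] + B[1][1] = 7 + -3 = 4, A[0][2] + B[2][1] = 4 + 0 = 4) = -3 (attained at k = 0)
  C[0][2] = min over k of (A[0][0] + B[0][2] = 1 + -5 = -4, A[0][1] + B[1][2] = 7 + -2 = 5, A[0][2] + B[2][2] = 4 + 4 = 8) = -4 (attained at k = 0)
  C[1][0] = min over k of (A[1][0] + B[0][0] = -1 + 3 = 2, A[1][1] + B[1][0] = -2 + 6 = 4, A[1][2] + B[2][0] = 6 + 6 = 12) = 2 (attained at k = 0)
  C[1][1] = min over k of (A[1][0] + B[0][1] = -1 + -4 = -5, A[1][1] + B[1][1] = -2 + -3 = -5, A[1][2] + B[2][1] = 6 + 0 = 6) = -5 (attained at k = 0)
  C[1][2] = min over k of (A[1][0] + B[0][2] = -1 + -5 = -6, A[1][1] + B[1][2] = -2 + -2 = -4, A[1][2] + B[2][2] = 6 + 4 = 10) = -6 (attained at k = 0)
  C[2][0] = min over k of (A[2][0] + B[0][0] = 4 + 3 = 7, A[2][1] + B[1][0] = -5 + 6 = 1, A[2][2] + B[2][0] = 0 + 6 = 6) = 1 (attained at k = 1)
  C[2][1] = min over k of (A[2][0] + B[0][1] = 4 + -4 = 0, A[2][1] + B[1][1] = -5 + -3 = -8, A[2][2] + B[2][1] = 0 + 0 = 0) = -8 (attained at k = 1)
  C[2][2] = min over k of (A[2][0] + B[0][2] = 4 + -5 = -1, A[2][1] + B[1][2] = -5 + -2 = -7, A[2][2] + B[2][2] = 0 + 4 = 4) = -7 (attained at k = 1)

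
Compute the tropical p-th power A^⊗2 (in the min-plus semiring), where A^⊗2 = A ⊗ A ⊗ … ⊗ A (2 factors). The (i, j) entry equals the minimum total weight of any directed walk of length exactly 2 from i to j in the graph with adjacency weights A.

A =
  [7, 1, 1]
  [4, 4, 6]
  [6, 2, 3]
A^⊗2 =
  [5, 3, 4]
  [8, 5, 5]
  [6, 5, 6]

Each entry (A^⊗2)_ij equals the minimum over all length-2 walks i = v_0 → v_1 → … → v_2 = j of Σ_t A[v_t][v_{t+1}]. For example, for (i, j) = (0, 2) we minimise over 3 possible intermediate vertex sequences; the minimum is 4, attained along the walk 0 → 2 → 2.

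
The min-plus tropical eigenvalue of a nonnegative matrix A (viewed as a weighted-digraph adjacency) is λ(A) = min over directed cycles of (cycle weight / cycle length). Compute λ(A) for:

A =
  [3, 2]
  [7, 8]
λ(A) = 3

Enumerate directed cycles and compute their means (weight / length). Sample:
  cycle 0 → 0: weight = 3, length = 1, mean = 3/1 ≈ 3.000
  cycle 1 → 1: weight = 8, length = 1, mean = 8/1 ≈ 8.000
  cycle 0 → 1 → 0: weight = 9, length = 2, mean = 9/2 ≈ 4.500
  cycle 1 → 0 → 1: weight = 9, length = 2, mean = 9/2 ≈ 4.500
Minimum mean = 3.000, attained e.g. along the cycle 0 → 0 with weight 3 and length 1. So λ(A) = 3/1 = 3.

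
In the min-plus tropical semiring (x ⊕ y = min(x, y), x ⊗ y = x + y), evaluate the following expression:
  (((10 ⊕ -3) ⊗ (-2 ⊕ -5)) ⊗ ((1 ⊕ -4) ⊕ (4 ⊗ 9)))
(((10 ⊕ -3) ⊗ (-2 ⊕ -5)) ⊗ ((1 ⊕ -4) ⊕ (4 ⊗ 9))) = -12

Expand innermost to outermost. Recall ⊕ takes the minimum of its arguments and ⊗ takes their sum. Working out the expression (((10 ⊕ -3) ⊗ (-2 ⊕ -5)) ⊗ ((1 ⊕ -4) ⊕ (4 ⊗ 9))) gives -12.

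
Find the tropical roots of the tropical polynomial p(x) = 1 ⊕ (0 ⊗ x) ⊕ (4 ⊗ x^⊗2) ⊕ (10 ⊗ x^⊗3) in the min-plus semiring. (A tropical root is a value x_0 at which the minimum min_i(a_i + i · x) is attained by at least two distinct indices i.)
Roots: {-6, -4, 1}

Each tropical root is a break point of the lower envelope of the lines y = a_i + i · x (there are 4 lines, with slopes 0, 1, ..., 3). Only the lines that attain the minimum somewhere contribute to roots; other lines are dominated. Here the surviving (envelope) indices are i = 3, i = 2, i = 1, i = 0.
Intersections between consecutive envelope lines give the roots: for adjacent envelope indices i < j the intersection is x = (a_i − a_j) / (j − i). Reading off the sorted break points: {-6, -4, 1}.
Verification: at each break x_0, at least two indices attain the minimum of min_i(a_i + i · x_0).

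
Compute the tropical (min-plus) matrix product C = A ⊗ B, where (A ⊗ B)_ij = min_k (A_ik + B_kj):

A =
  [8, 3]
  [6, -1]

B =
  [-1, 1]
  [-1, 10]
A ⊗ B =
  [2, 9]
  [-2, 7]

Apply the min-plus product entry-by-entry:
  C[0][0] = min over k of (A[0][0] + B[0][0] = 8 + -1 = 7, A[0][1] + B[1][0] = 3 + -1 = 2) = 2 (attained at k = 1)
  C[0][1] = min over k of (A[0][0] + B[0][1] = 8 + 1 = 9, A[0][1] + B[1][1] = 3 + 10 = 13) = 9 (attained at k = 0)
  C[1][0] = min over k of (A[1][0] + B[0][0] = 6 + -1 = 5, A[1][1] + B[1][0] = -1 + -1 = -2) = -2 (attained at k = 1)
  C[1][1] = min over k of (A[1][0] + B[0][1] = 6 + 1 = 7, A[1][1] + B[1][1] = -1 + 10 = 9) = 7 (attained at k = 0)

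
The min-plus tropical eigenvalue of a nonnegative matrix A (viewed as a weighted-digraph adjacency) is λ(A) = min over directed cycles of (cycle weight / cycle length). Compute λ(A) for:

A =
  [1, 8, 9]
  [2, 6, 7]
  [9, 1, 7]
λ(A) = 1

Enumerate directed cycles and compute their means (weight / length). Sample:
  cycle 0 → 0: weight = 1, length = 1, mean = 1/1 ≈ 1.000
  cycle 1 → 1: weight = 6, length = 1, mean = 6/1 ≈ 6.000
  cycle 2 → 2: weight = 7, length = 1, mean = 7/1 ≈ 7.000
  cycle 0 → 1 → 0: weight = 10, length = 2, mean = 10/2 ≈ 5.000
  cycle 0 → 2 → 0: weight = 18, length = 2, mean = 18/2 ≈ 9.000
  cycle 1 → 0 → 1: weight = 10, length = 2, mean = 10/2 ≈ 5.000
Minimum mean = 1.000, attained e.g. along the cycle 0 → 0 with weight 1 and length 1. So λ(A) = 1/1 = 1.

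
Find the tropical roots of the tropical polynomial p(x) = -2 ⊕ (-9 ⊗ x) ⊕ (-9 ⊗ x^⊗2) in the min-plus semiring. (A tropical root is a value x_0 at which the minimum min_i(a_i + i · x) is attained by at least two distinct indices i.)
Roots: {0, 7}

Each tropical root is a break point of the lower envelope of the lines y = a_i + i · x (there are 3 lines, with slopes 0, 1, ..., 2). Only the lines that attain the minimum somewhere contribute to roots; other lines are dominated. Here the surviving (envelope) indices are i = 2, i = 1, i = 0.
Intersections between consecutive envelope lines give the roots: for adjacent envelope indices i < j the intersection is x = (a_i − a_j) / (j − i). Reading off the sorted break points: {0, 7}.
Verification: at each break x_0, at least two indices attain the minimum of min_i(a_i + i · x_0).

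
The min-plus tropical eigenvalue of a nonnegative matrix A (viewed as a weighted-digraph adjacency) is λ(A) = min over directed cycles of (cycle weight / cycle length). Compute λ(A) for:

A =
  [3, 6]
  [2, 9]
λ(A) = 3

Enumerate directed cycles and compute their means (weight / length). Sample:
  cycle 0 → 0: weight = 3, length = 1, mean = 3/1 ≈ 3.000
  cycle 1 → 1: weight = 9, length = 1, mean = 9/1 ≈ 9.000
  cycle 0 → 1 → 0: weight = 8, length = 2, mean = 8/2 ≈ 4.000
  cycle 1 → 0 → 1: weight = 8, length = 2, mean = 8/2 ≈ 4.000
Minimum mean = 3.000, attained e.g. along the cycle 0 → 0 with weight 3 and length 1. So λ(A) = 3/1 = 3.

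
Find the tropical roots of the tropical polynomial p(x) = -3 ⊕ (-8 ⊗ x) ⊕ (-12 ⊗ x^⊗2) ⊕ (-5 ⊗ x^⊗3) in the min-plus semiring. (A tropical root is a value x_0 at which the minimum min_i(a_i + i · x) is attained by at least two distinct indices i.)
Roots: {-7, 4, 5}

Each tropical root is a break point of the lower envelope of the lines y = a_i + i · x (there are 4 lines, with slopes 0, 1, ..., 3). Only the lines that attain the minimum somewhere contribute to roots; other lines are dominated. Here the surviving (envelope) indices are i = 3, i = 2, i = 1, i = 0.
Intersections between consecutive envelope lines give the roots: for adjacent envelope indices i < j the intersection is x = (a_i − a_j) / (j − i). Reading off the sorted break points: {-7, 4, 5}.
Verification: at each break x_0, at least two indices attain the minimum of min_i(a_i + i · x_0).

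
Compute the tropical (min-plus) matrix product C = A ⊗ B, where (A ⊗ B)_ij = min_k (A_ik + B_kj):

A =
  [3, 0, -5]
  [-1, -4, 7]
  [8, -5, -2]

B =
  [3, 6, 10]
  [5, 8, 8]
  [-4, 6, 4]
A ⊗ B =
  [-9, 1, -1]
  [1, 4, 4]
  [-6, 3, 2]

Apply the min-plus product entry-by-entry:
  C[0][0] = min over k of (A[0][0] + B[0][0] = 3 + 3 = 6, A[0][1] + B[1][0] = 0 + 5 = 5, A[0][2] + B[2][0] = -5 + -4 = -9) = -9 (attained at k = 2)
  C[0][1] = min over k of (A[0][0] + B[0][1] = 3 + 6 = 9, A[0][1] + B[1][1] = 0 + 8 = 8, A[0][2] + B[2][1] = -5 + 6 = 1) = 1 (attained at k = 2)
  C[0][2] = min over k of (A[0][0] + B[0][2] = 3 + 10 = 13, A[0][1] + B[1][2] = 0 + 8 = 8, A[0][2] + B[2][2] = -5 + 4 = -1) = -1 (attained at k = 2)
  C[1][0] = min over k of (A[1][0] + B[0][0] = -1 + 3 = 2, A[1][1] + B[1][0] = -4 + 5 = 1, A[1][2] + B[2][0] = 7 + -4 = 3) = 1 (attained at k = 1)
  C[1][1] = min over k of (A[1][0] + B[0][1] = -1 + 6 = 5, A[1][1] + B[1][1] = -4 + 8 = 4, A[1][2] + B[2][1] = 7 + 6 = 13) = 4 (attained at k = 1)
  C[1][2] = min over k of (A[1][0] + B[0][2] = -1 + 10 = 9, A[1][1] + B[1][2] = -4 + 8 = 4, A[1][2] + B[2][2] = 7 + 4 = 11) = 4 (attained at k = 1)
  C[2][0] = min over k of (A[2][0] + B[0][0] = 8 + 3 = 11, A[2][1] + B[1][0] = -5 + 5 = 0, A[2][2] + B[2][0] = -2 + -4 = -6) = -6 (attained at k = 2)
  C[2][1] = min over k of (A[2][0] + B[0][1] = 8 + 6 = 14, A[2][1] + B[1][1] = -5 + 8 = 3, A[2][2] + B[2][1] = -2 + 6 = 4) = 3 (attained at k = 1)
  C[2][2] = min over k of (A[2][0] + B[0][2] = 8 + 10 = 18, A[2][1] + B[1][2] = -5 + 8 = 3, A[2][2] + B[2][2] = -2 + 4 = 2) = 2 (attained at k = 2)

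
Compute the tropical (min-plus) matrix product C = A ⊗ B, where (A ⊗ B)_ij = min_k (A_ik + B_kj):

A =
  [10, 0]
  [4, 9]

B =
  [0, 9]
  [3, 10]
A ⊗ B =
  [3, 10]
  [4, 13]

Apply the min-plus product entry-by-entry:
  C[0][0] = min over k of (A[0][0] + B[0][0] = 10 + 0 = 10, A[0][1] + B[1][0] = 0 + 3 = 3) = 3 (attained at k = 1)
  C[0][1] = min over k of (A[0][0] + B[0][1] = 10 + 9 = 19, A[0][1] + B[1][1] = 0 + 10 = 10) = 10 (attained at k = 1)
  C[1][0] = min over k of (A[1][0] + B[0][0] = 4 + 0 = 4, A[1][1] + B[1][0] = 9 + 3 = 12) = 4 (attained at k = 0)
  C[1][1] = min over k of (A[1][0] + B[0][1] = 4 + 9 = 13, A[1][1] + B[1][1] = 9 + 10 = 19) = 13 (attained at k = 0)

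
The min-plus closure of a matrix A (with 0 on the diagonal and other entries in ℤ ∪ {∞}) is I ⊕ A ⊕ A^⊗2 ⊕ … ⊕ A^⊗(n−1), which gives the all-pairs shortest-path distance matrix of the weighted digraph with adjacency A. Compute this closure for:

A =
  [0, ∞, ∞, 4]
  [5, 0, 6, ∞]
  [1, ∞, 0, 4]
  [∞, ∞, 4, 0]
Closure =
  [0, ∞, 8, 4]
  [5, 0, 6, 9]
  [1, ∞, 0, 4]
  [5, ∞, 4, 0]

This is the Floyd-Warshall all-pairs shortest-path computation. For each intermediate vertex k = 0, 1, …, 3, update dist[i][j] ← min(dist[i][j], dist[i][k] + dist[k][j]). The final matrix gives, for each (i, j), the minimum total weight of any directed path from i to j (possibly empty when i = j).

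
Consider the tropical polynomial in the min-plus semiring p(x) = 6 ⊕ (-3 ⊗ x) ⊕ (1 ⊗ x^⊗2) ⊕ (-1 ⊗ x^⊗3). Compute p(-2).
p(-2) = -7

A tropical monomial a ⊗ x^⊗i evaluates to a + i · x. Evaluating each term at x = -2:
  Term 0 contributes 6 + 0 · -2 = 6
  Term 1 contributes -3 + 1 · -2 = -5
  Term 2 contributes 1 + 2 · -2 = -3
  Term 3 contributes -1 + 3 · -2 = -7
p(-2) = ⊕ of these = min[6, -5, -3, -7] = -7.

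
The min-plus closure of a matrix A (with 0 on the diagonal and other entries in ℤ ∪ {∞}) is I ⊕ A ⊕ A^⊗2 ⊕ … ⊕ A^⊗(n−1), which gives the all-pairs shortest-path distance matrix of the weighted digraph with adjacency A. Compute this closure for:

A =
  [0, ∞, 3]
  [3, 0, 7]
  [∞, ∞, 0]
Closure =
  [0, ∞, 3]
  [3, 0, 6]
  [∞, ∞, 0]

This is the Floyd-Warshall all-pairs shortest-path computation. For each intermediate vertex k = 0, 1, …, 2, update dist[i][j] ← min(dist[i][j], dist[i][k] + dist[k][j]). The final matrix gives, for each (i, j), the minimum total weight of any directed path from i to j (possibly empty when i = j).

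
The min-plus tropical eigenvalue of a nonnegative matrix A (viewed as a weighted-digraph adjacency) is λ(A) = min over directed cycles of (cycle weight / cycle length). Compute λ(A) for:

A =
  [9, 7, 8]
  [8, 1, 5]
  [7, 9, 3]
λ(A) = 1

Enumerate directed cycles and compute their means (weight / length). Sample:
  cycle 0 → 0: weight = 9, length = 1, mean = 9/1 ≈ 9.000
  cycle 1 → 1: weight = 1, length = 1, mean = 1/1 ≈ 1.000
  cycle 2 → 2: weight = 3, length = 1, mean = 3/1 ≈ 3.000
  cycle 0 → 1 → 0: weight = 15, length = 2, mean = 15/2 ≈ 7.500
  cycle 0 → 2 → 0: weight = 15, length = 2, mean = 15/2 ≈ 7.500
  cycle 1 → 0 → 1: weight = 15, length = 2, mean = 15/2 ≈ 7.500
Minimum mean = 1.000, attained e.g. along the cycle 1 → 1 with weight 1 and length 1. So λ(A) = 1/1 = 1.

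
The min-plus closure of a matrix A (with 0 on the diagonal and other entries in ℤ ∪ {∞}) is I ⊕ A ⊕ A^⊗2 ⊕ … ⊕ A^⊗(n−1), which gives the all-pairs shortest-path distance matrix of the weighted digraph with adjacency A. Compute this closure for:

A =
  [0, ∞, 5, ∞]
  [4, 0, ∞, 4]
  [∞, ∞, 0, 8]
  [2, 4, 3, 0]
Closure =
  [0, 17, 5, 13]
  [4, 0, 7, 4]
  [10, 12, 0, 8]
  [2, 4, 3, 0]

This is the Floyd-Warshall all-pairs shortest-path computation. For each intermediate vertex k = 0, 1, …, 3, update dist[i][j] ← min(dist[i][j], dist[i][k] + dist[k][j]). The final matrix gives, for each (i, j), the minimum total weight of any directed path from i to j (possibly empty when i = j).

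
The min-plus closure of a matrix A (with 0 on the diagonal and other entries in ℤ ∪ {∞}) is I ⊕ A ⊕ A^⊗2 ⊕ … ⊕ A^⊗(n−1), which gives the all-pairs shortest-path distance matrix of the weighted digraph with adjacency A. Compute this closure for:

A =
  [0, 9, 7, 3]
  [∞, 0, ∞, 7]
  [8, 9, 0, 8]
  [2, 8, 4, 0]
Closure =
  [0, 9, 7, 3]
  [9, 0, 11, 7]
  [8, 9, 0, 8]
  [2, 8, 4, 0]

This is the Floyd-Warshall all-pairs shortest-path computation. For each intermediate vertex k = 0, 1, …, 3, update dist[i][j] ← min(dist[i][j], dist[i][k] + dist[k][j]). The final matrix gives, for each (i, j), the minimum total weight of any directed path from i to j (possibly empty when i = j).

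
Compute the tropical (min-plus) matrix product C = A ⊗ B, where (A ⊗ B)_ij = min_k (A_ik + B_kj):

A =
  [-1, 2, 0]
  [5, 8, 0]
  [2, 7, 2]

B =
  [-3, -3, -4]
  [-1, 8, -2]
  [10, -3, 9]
A ⊗ B =
  [-4, -4, -5]
  [2, -3, 1]
  [-1, -1, -2]

Apply the min-plus product entry-by-entry:
  C[0][0] = min over k of (A[0][0] + B[0][0] = -1 + -3 = -4, A[0][1] + B[1][0] = 2 + -1 = 1, A[0][2] + B[2][0] = 0 + 10 = 10) = -4 (attained at k = 0)
  C[0][1] = min over k of (A[0][0] + B[0][1] = -1 + -3 = -4, A[0][1] + B[1][1] = 2 + 8 = 10, A[0][2] + B[2][1] = 0 + -3 = -3) = -4 (attained at k = 0)
  C[0][2] = min over k of (A[0][0] + B[0][2] = -1 + -4 = -5, A[0][1] + B[1][2] = 2 + -2 = 0, A[0][2] + B[2][2] = 0 + 9 = 9) = -5 (attained at k = 0)
  C[1][0] = min over k of (A[1][0] + B[0][0] = 5 + -3 = 2, A[1][1] + B[1][0] = 8 + -1 = 7, A[1][2] + B[2][0] = 0 + 10 = 10) = 2 (attained at k = 0)
  C[1][1] = min over k of (A[1][0] + B[0][1] = 5 + -3 = 2, A[1][1] + B[1][1] = 8 + 8 = 16, A[1][2] + B[2][1] = 0 + -3 = -3) = -3 (attained at k = 2)
  C[1][2] = min over k of (A[1][0] + B[0][2] = 5 + -4 = 1, A[1][1] + B[1][2] = 8 + -2 = 6, A[1][2] + B[2][2] = 0 + 9 = 9) = 1 (attained at k = 0)
  C[2][0] = min over k of (A[2][0] + B[0][0] = 2 + -3 = -1, A[2][1] + B[1][0] = 7 + -1 = 6, A[2][2] + B[2][0] = 2 + 10 = 12) = -1 (attained at k = 0)
  C[2][1] = min over k of (A[2][0] + B[0][1] = 2 + -3 = -1, A[2][1] + B[1][1] = 7 + 8 = 15, A[2][2] + B[2][1] = 2 + -3 = -1) = -1 (attained at k = 0)
  C[2][2] = min over k of (A[2][0] + B[0][2] = 2 + -4 = -2, A[2][1] + B[1][2] = 7 + -2 = 5, A[2][2] + B[2][2] = 2 + 9 = 11) = -2 (attained at k = 0)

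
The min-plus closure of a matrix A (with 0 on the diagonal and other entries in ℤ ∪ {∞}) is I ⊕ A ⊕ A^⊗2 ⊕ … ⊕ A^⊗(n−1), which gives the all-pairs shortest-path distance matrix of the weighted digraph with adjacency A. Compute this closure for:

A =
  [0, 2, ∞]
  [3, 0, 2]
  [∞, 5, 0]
Closure =
  [0, 2, 4]
  [3, 0, 2]
  [8, 5, 0]

This is the Floyd-Warshall all-pairs shortest-path computation. For each intermediate vertex k = 0, 1, …, 2, update dist[i][j] ← min(dist[i][j], dist[i][k] + dist[k][j]). The final matrix gives, for each (i, j), the minimum total weight of any directed path from i to j (possibly empty when i = j).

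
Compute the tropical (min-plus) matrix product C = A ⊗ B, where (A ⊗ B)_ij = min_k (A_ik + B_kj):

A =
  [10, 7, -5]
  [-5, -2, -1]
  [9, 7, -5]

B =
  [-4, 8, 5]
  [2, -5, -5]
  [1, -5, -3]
A ⊗ B =
  [-4, -10, -8]
  [-9, -7, -7]
  [-4, -10, -8]

Apply the min-plus product entry-by-entry:
  C[0][0] = min over k of (A[0][0] + B[0][0] = 10 + -4 = 6, A[0][1] + B[1][0] = 7 + 2 = 9, A[0][2] + B[2][0] = -5 + 1 = -4) = -4 (attained at k = 2)
  C[0][1] = min over k of (A[0][0] + B[0][1] = 10 + 8 = 18, A[0][1] + B[1][1] = 7 + -5 = 2, A[0][2] + B[2][1] = -5 + -5 = -10) = -10 (attained at k = 2)
  C[0][2] = min over k of (A[0][0] + B[0][2] = 10 + 5 = 15, A[0][1] + B[1][2] = 7 + -5 = 2, A[0][2] + B[2][2] = -5 + -3 = -8) = -8 (attained at k = 2)
  C[1][0] = min over k of (A[1][0] + B[0][0] = -5 + -4 = -9, A[1][1] + B[1][0] = -2 + 2 = 0, A[1][2] + B[2][0] = -1 + 1 = 0) = -9 (attained at k = 0)
  C[1][1] = min over k of (A[1][0] + B[0][1] = -5 + 8 = 3, A[1][1] + B[1][1] = -2 + -5 = -7, A[1][2] + B[2][1] = -1 + -5 = -6) = -7 (attained at k = 1)
  C[1][2] = min over k of (A[1][0] + B[0][2] = -5 + 5 = 0, A[1][1] + B[1][2] = -2 + -5 = -7, A[1][2] + B[2][2] = -1 + -3 = -4) = -7 (attained at k = 1)
  C[2][0] = min over k of (A[2][0] + B[0][0] = 9 + -4 = 5, A[2][1] + B[1][0] = 7 + 2 = 9, A[2][2] + B[2][0] = -5 + 1 = -4) = -4 (attained at k = 2)
  C[2][1] = min over k of (A[2][0] + B[0][1] = 9 + 8 = 17, A[2][1] + B[1][1] = 7 + -5 = 2, A[2][2] + B[2][1] = -5 + -5 = -10) = -10 (attained at k = 2)
  C[2][2] = min over k of (A[2][0] + B[0][2] = 9 + 5 = 14, A[2][1] + B[1][2] = 7 + -5 = 2, A[2][2] + B[2][2] = -5 + -3 = -8) = -8 (attained at k = 2)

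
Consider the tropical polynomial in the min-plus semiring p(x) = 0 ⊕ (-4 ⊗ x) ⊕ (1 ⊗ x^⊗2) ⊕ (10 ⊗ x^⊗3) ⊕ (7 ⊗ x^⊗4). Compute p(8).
p(8) = 0

A tropical monomial a ⊗ x^⊗i evaluates to a + i · x. Evaluating each term at x = 8:
  Term 0 contributes 0 + 0 · 8 = 0
  Term 1 contributes -4 + 1 · 8 = 4
  Term 2 contributes 1 + 2 · 8 = 17
  Term 3 contributes 10 + 3 · 8 = 34
  Term 4 contributes 7 + 4 · 8 = 39
p(8) = ⊕ of these = min[0, 4, 17, 34, 39] = 0.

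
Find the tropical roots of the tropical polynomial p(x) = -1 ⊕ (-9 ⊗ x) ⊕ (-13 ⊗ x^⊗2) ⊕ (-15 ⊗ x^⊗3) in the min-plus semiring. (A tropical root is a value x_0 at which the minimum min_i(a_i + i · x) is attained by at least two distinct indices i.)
Roots: {2, 4, 8}

Each tropical root is a break point of the lower envelope of the lines y = a_i + i · x (there are 4 lines, with slopes 0, 1, ..., 3). Only the lines that attain the minimum somewhere contribute to roots; other lines are dominated. Here the surviving (envelope) indices are i = 3, i = 2, i = 1, i = 0.
Intersections between consecutive envelope lines give the roots: for adjacent envelope indices i < j the intersection is x = (a_i − a_j) / (j − i). Reading off the sorted break points: {2, 4, 8}.
Verification: at each break x_0, at least two indices attain the minimum of min_i(a_i + i · x_0).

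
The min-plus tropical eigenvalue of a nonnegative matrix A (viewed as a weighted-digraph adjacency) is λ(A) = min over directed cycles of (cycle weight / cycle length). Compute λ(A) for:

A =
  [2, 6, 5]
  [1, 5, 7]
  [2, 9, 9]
λ(A) = 2

Enumerate directed cycles and compute their means (weight / length). Sample:
  cycle 0 → 0: weight = 2, length = 1, mean = 2/1 ≈ 2.000
  cycle 1 → 1: weight = 5, length = 1, mean = 5/1 ≈ 5.000
  cycle 2 → 2: weight = 9, length = 1, mean = 9/1 ≈ 9.000
  cycle 0 → 1 → 0: weight = 7, length = 2, mean = 7/2 ≈ 3.500
  cycle 0 → 2 → 0: weight = 7, length = 2, mean = 7/2 ≈ 3.500
  cycle 1 → 0 → 1: weight = 7, length = 2, mean = 7/2 ≈ 3.500
Minimum mean = 2.000, attained e.g. along the cycle 0 → 0 with weight 2 and length 1. So λ(A) = 2/1 = 2.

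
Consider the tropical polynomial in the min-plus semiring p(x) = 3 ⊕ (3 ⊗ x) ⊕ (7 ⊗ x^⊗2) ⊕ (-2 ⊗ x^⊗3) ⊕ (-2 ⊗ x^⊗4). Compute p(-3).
p(-3) = -14

A tropical monomial a ⊗ x^⊗i evaluates to a + i · x. Evaluating each term at x = -3:
  Term 0 contributes 3 + 0 · -3 = 3
  Term 1 contributes 3 + 1 · -3 = 0
  Term 2 contributes 7 + 2 · -3 = 1
  Term 3 contributes -2 + 3 · -3 = -11
  Term 4 contributes -2 + 4 · -3 = -14
p(-3) = ⊕ of these = min[3, 0, 1, -11, -14] = -14.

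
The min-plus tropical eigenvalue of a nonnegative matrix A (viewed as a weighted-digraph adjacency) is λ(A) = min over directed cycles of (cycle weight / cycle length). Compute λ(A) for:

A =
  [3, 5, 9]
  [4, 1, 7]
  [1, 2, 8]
λ(A) = 1

Enumerate directed cycles and compute their means (weight / length). Sample:
  cycle 0 → 0: weight = 3, length = 1, mean = 3/1 ≈ 3.000
  cycle 1 → 1: weight = 1, length = 1, mean = 1/1 ≈ 1.000
  cycle 2 → 2: weight = 8, length = 1, mean = 8/1 ≈ 8.000
  cycle 0 → 1 → 0: weight = 9, length = 2, mean = 9/2 ≈ 4.500
  cycle 0 → 2 → 0: weight = 10, length = 2, mean = 10/2 ≈ 5.000
  cycle 1 → 0 → 1: weight = 9, length = 2, mean = 9/2 ≈ 4.500
Minimum mean = 1.000, attained e.g. along the cycle 1 → 1 with weight 1 and length 1. So λ(A) = 1/1 = 1.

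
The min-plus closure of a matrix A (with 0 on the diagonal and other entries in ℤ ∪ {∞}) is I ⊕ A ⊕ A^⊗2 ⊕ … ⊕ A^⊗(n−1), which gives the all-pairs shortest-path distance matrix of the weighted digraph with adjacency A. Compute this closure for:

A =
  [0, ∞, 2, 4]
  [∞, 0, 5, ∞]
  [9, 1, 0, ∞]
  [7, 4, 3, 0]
Closure =
  [0, 3, 2, 4]
  [14, 0, 5, 18]
  [9, 1, 0, 13]
  [7, 4, 3, 0]

This is the Floyd-Warshall all-pairs shortest-path computation. For each intermediate vertex k = 0, 1, …, 3, update dist[i][j] ← min(dist[i][j], dist[i][k] + dist[k][j]). The final matrix gives, for each (i, j), the minimum total weight of any directed path from i to j (possibly empty when i = j).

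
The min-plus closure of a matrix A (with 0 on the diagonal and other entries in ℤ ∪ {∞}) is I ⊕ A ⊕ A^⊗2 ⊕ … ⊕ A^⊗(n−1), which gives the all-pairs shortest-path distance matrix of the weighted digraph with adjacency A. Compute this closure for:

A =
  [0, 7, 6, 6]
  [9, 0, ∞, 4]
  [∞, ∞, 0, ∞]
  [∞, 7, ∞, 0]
Closure =
  [0, 7, 6, 6]
  [9, 0, 15, 4]
  [∞, ∞, 0, ∞]
  [16, 7, 22, 0]

This is the Floyd-Warshall all-pairs shortest-path computation. For each intermediate vertex k = 0, 1, …, 3, update dist[i][j] ← min(dist[i][j], dist[i][k] + dist[k][j]). The final matrix gives, for each (i, j), the minimum total weight of any directed path from i to j (possibly empty when i = j).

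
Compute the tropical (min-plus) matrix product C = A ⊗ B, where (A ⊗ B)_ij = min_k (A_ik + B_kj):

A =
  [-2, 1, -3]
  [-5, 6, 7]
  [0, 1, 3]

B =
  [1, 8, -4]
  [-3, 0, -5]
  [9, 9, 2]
A ⊗ B =
  [-2, 1, -6]
  [-4, 3, -9]
  [-2, 1, -4]

Apply the min-plus product entry-by-entry:
  C[0][0] = min over k of (A[0][0] + B[0][0] = -2 + 1 = -1, A[0][1] + B[1][0] = 1 + -3 = -2, A[0][2] + B[2][0] = -3 + 9 = 6) = -2 (attained at k = 1)
  C[0][1] = min over k of (A[0][0] + B[0][1] = -2 + 8 = 6, A[0][1] + B[1][1] = 1 + 0 = 1, A[0][2] + B[2][1] = -3 + 9 = 6) = 1 (attained at k = 1)
  C[0][2] = min over k of (A[0][0] + B[0][2] = -2 + -4 = -6, A[0][1] + B[1][2] = 1 + -5 = -4, A[0][2] + B[2][2] = -3 + 2 = -1) = -6 (attained at k = 0)
  C[1][0] = min over k of (A[1][0] + B[0][0] = -5 + 1 = -4, A[1][1] + B[1][0] = 6 + -3 = 3, A[1][2] + B[2][0] = 7 + 9 = 16) = -4 (attained at k = 0)
  C[1][1] = min over k of (A[1][0] + B[0][1] = -5 + 8 = 3, A[1][1] + B[1][1] = 6 + 0 = 6, A[1][2] + B[2][1] = 7 + 9 = 16) = 3 (attained at k = 0)
  C[1][2] = min over k of (A[1][0] + B[0][2] = -5 + -4 = -9, A[1][1] + B[1][2] = 6 + -5 = 1, A[1][2] + B[2][2] = 7 + 2 = 9) = -9 (attained at k = 0)
  C[2][0] = min over k of (A[2][0] + B[0][0] = 0 + 1 = 1, A[2][1] + B[1][0] = 1 + -3 = -2, A[2][2] + B[2][0] = 3 + 9 = 12) = -2 (attained at k = 1)
  C[2][1] = min over k of (A[2][0] + B[0][1] = 0 + 8 = 8, A[2][1] + B[1][1] = 1 + 0 = 1, A[2][2] + B[2][1] = 3 + 9 = 12) = 1 (attained at k = 1)
  C[2][2] = min over k of (A[2][0] + B[0][2] = 0 + -4 = -4, A[2][1] + B[1][2] = 1 + -5 = -4, A[2][2] + B[2][2] = 3 + 2 = 5) = -4 (attained at k = 0)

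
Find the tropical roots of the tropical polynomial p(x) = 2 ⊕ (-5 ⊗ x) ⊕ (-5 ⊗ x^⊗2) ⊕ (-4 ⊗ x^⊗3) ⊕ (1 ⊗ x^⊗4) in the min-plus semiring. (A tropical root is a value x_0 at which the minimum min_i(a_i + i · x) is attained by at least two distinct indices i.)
Roots: {-5, -1, 0, 7}

Each tropical root is a break point of the lower envelope of the lines y = a_i + i · x (there are 5 lines, with slopes 0, 1, ..., 4). Only the lines that attain the minimum somewhere contribute to roots; other lines are dominated. Here the surviving (envelope) indices are i = 4, i = 3, i = 2, i = 1, i = 0.
Intersections between consecutive envelope lines give the roots: for adjacent envelope indices i < j the intersection is x = (a_i − a_j) / (j − i). Reading off the sorted break points: {-5, -1, 0, 7}.
Verification: at each break x_0, at least two indices attain the minimum of min_i(a_i + i · x_0).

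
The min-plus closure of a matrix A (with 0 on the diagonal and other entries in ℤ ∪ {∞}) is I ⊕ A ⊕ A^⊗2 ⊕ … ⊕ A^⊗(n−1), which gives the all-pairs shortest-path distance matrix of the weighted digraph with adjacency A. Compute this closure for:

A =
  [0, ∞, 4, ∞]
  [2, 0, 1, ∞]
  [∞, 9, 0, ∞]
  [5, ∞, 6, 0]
Closure =
  [0, 13, 4, ∞]
  [2, 0, 1, ∞]
  [11, 9, 0, ∞]
  [5, 15, 6, 0]

This is the Floyd-Warshall all-pairs shortest-path computation. For each intermediate vertex k = 0, 1, …, 3, update dist[i][j] ← min(dist[i][j], dist[i][k] + dist[k][j]). The final matrix gives, for each (i, j), the minimum total weight of any directed path from i to j (possibly empty when i = j).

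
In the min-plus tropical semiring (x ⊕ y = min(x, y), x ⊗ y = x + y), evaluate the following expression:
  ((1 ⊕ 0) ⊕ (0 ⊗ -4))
((1 ⊕ 0) ⊕ (0 ⊗ -4)) = -4

Expand innermost to outermost. Recall ⊕ takes the minimum of its arguments and ⊗ takes their sum. Working out the expression ((1 ⊕ 0) ⊕ (0 ⊗ -4)) gives -4.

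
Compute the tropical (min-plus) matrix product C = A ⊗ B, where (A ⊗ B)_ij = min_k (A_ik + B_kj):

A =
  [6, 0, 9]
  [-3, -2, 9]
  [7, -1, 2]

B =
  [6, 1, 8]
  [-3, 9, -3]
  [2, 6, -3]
A ⊗ B =
  [-3, 7, -3]
  [-5, -2, -5]
  [-4, 8, -4]

Apply the min-plus product entry-by-entry:
  C[0][0] = min over k of (A[0][0] + B[0][0] = 6 + 6 = 12, A[0][1] + B[1][0] = 0 + -3 = -3, A[0][2] + B[2][0] = 9 + 2 = 11) = -3 (attained at k = 1)
  C[0][1] = min over k of (A[0][0] + B[0][1] = 6 + 1 = 7, A[0][1] + B[1][1] = 0 + 9 = 9, A[0][2] + B[2][1] = 9 + 6 = 15) = 7 (attained at k = 0)
  C[0][2] = min over k of (A[0][0] + B[0][2] = 6 + 8 = 14, A[0][1] + B[1][2] = 0 + -3 = -3, A[0][2] + B[2][2] = 9 + -3 = 6) = -3 (attained at k = 1)
  C[1][0] = min over k of (A[1][0] + B[0][0] = -3 + 6 = 3, A[1][1] + B[1][0] = -2 + -3 = -5, A[1][2] + B[2][0] = 9 + 2 = 11) = -5 (attained at k = 1)
  C[1][1] = min over k of (A[1][0] + B[0][1] = -3 + 1 = -2, A[1][1] + B[1][1] = -2 + 9 = 7, A[1][2] + B[2][1] = 9 + 6 = 15) = -2 (attained at k = 0)
  C[1][2] = min over k of (A[1][0] + B[0][2] = -3 + 8 = 5, A[1][1] + B[1][2] = -2 + -3 = -5, A[1][2] + B[2][2] = 9 + -3 = 6) = -5 (attained at k = 1)
  C[2][0] = min over k of (A[2][0] + B[0][0] = 7 + 6 = 13, A[2][1] + B[1][0] = -1 + -3 = -4, A[2][2] + B[2][0] = 2 + 2 = 4) = -4 (attained at k = 1)
  C[2][1] = min over k of (A[2][0] + B[0][1] = 7 + 1 = 8, A[2][1] + B[1][1] = -1 + 9 = 8, A[2][2] + B[2][1] = 2 + 6 = 8) = 8 (attained at k = 0)
  C[2][2] = min over k of (A[2][0] + B[0][2] = 7 + 8 = 15, A[2][1] + B[1][2] = -1 + -3 = -4, A[2][2] + B[2][2] = 2 + -3 = -1) = -4 (attained at k = 1)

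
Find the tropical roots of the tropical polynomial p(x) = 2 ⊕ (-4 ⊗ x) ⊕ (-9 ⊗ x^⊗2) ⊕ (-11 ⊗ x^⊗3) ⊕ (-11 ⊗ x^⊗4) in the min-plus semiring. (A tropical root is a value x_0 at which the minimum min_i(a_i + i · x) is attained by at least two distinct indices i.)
Roots: {0, 2, 5, 6}

Each tropical root is a break point of the lower envelope of the lines y = a_i + i · x (there are 5 lines, with slopes 0, 1, ..., 4). Only the lines that attain the minimum somewhere contribute to roots; other lines are dominated. Here the surviving (envelope) indices are i = 4, i = 3, i = 2, i = 1, i = 0.
Intersections between consecutive envelope lines give the roots: for adjacent envelope indices i < j the intersection is x = (a_i − a_j) / (j − i). Reading off the sorted break points: {0, 2, 5, 6}.
Verification: at each break x_0, at least two indices attain the minimum of min_i(a_i + i · x_0).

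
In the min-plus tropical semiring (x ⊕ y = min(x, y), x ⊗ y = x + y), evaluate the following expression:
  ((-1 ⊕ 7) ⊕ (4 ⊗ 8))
((-1 ⊕ 7) ⊕ (4 ⊗ 8)) = -1

Expand innermost to outermost. Recall ⊕ takes the minimum of its arguments and ⊗ takes their sum. Working out the expression ((-1 ⊕ 7) ⊕ (4 ⊗ 8)) gives -1.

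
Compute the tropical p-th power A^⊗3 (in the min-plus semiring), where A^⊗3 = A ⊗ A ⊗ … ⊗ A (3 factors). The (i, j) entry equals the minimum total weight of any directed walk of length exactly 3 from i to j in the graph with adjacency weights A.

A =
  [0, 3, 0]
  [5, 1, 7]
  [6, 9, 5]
A^⊗3 =
  [0, 3, 0]
  [5, 3, 5]
  [6, 9, 6]

Each entry (A^⊗3)_ij equals the minimum over all length-3 walks i = v_0 → v_1 → … → v_3 = j of Σ_t A[v_t][v_{t+1}]. For example, for (i, j) = (0, 2) we minimise over 9 possible intermediate vertex sequences; the minimum is 0, attained along the walk 0 → 0 → 0 → 2.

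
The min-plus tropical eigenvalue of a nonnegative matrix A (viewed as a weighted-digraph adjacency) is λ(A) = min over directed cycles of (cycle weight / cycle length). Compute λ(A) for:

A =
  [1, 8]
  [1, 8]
λ(A) = 1

Enumerate directed cycles and compute their means (weight / length). Sample:
  cycle 0 → 0: weight = 1, length = 1, mean = 1/1 ≈ 1.000
  cycle 1 → 1: weight = 8, length = 1, mean = 8/1 ≈ 8.000
  cycle 0 → 1 → 0: weight = 9, length = 2, mean = 9/2 ≈ 4.500
  cycle 1 → 0 → 1: weight = 9, length = 2, mean = 9/2 ≈ 4.500
Minimum mean = 1.000, attained e.g. along the cycle 0 → 0 with weight 1 and length 1. So λ(A) = 1/1 = 1.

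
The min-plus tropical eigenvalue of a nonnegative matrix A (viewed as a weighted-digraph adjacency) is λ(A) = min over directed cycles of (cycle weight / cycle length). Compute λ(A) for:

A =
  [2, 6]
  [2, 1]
λ(A) = 1

Enumerate directed cycles and compute their means (weight / length). Sample:
  cycle 0 → 0: weight = 2, length = 1, mean = 2/1 ≈ 2.000
  cycle 1 → 1: weight = 1, length = 1, mean = 1/1 ≈ 1.000
  cycle 0 → 1 → 0: weight = 8, length = 2, mean = 8/2 ≈ 4.000
  cycle 1 → 0 → 1: weight = 8, length = 2, mean = 8/2 ≈ 4.000
Minimum mean = 1.000, attained e.g. along the cycle 1 → 1 with weight 1 and length 1. So λ(A) = 1/1 = 1.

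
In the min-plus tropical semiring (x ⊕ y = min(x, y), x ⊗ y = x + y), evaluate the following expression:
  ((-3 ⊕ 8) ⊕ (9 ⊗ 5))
((-3 ⊕ 8) ⊕ (9 ⊗ 5)) = -3

Expand innermost to outermost. Recall ⊕ takes the minimum of its arguments and ⊗ takes their sum. Working out the expression ((-3 ⊕ 8) ⊕ (9 ⊗ 5)) gives -3.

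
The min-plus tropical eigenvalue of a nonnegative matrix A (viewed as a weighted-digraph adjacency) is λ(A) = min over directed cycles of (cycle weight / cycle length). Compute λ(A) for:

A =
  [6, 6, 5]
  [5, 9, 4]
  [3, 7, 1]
λ(A) = 1

Enumerate directed cycles and compute their means (weight / length). Sample:
  cycle 0 → 0: weight = 6, length = 1, mean = 6/1 ≈ 6.000
  cycle 1 → 1: weight = 9, length = 1, mean = 9/1 ≈ 9.000
  cycle 2 → 2: weight = 1, length = 1, mean = 1/1 ≈ 1.000
  cycle 0 → 1 → 0: weight = 11, length = 2, mean = 11/2 ≈ 5.500
  cycle 0 → 2 → 0: weight = 8, length = 2, mean = 8/2 ≈ 4.000
  cycle 1 → 0 → 1: weight = 11, length = 2, mean = 11/2 ≈ 5.500
Minimum mean = 1.000, attained e.g. along the cycle 2 → 2 with weight 1 and length 1. So λ(A) = 1/1 = 1.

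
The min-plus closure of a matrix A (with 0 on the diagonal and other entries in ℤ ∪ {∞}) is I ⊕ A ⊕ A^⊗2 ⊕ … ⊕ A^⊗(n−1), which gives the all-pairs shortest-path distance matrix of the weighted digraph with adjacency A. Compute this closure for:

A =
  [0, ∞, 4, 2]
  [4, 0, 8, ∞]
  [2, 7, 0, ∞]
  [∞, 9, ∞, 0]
Closure =
  [0, 11, 4, 2]
  [4, 0, 8, 6]
  [2, 7, 0, 4]
  [13, 9, 17, 0]

This is the Floyd-Warshall all-pairs shortest-path computation. For each intermediate vertex k = 0, 1, …, 3, update dist[i][j] ← min(dist[i][j], dist[i][k] + dist[k][j]). The final matrix gives, for each (i, j), the minimum total weight of any directed path from i to j (possibly empty when i = j).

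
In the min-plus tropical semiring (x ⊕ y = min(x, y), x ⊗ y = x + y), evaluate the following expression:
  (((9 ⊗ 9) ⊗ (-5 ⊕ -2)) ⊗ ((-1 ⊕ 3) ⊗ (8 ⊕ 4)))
(((9 ⊗ 9) ⊗ (-5 ⊕ -2)) ⊗ ((-1 ⊕ 3) ⊗ (8 ⊕ 4))) = 16

Expand innermost to outermost. Recall ⊕ takes the minimum of its arguments and ⊗ takes their sum. Working out the expression (((9 ⊗ 9) ⊗ (-5 ⊕ -2)) ⊗ ((-1 ⊕ 3) ⊗ (8 ⊕ 4))) gives 16.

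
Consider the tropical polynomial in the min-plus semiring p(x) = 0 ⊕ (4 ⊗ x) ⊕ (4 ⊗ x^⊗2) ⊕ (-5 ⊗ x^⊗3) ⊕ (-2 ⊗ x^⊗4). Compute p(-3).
p(-3) = -14

A tropical monomial a ⊗ x^⊗i evaluates to a + i · x. Evaluating each term at x = -3:
  Term 0 contributes 0 + 0 · -3 = 0
  Term 1 contributes 4 + 1 · -3 = 1
  Term 2 contributes 4 + 2 · -3 = -2
  Term 3 contributes -5 + 3 · -3 = -14
  Term 4 contributes -2 + 4 · -3 = -14
p(-3) = ⊕ of these = min[0, 1, -2, -14, -14] = -14.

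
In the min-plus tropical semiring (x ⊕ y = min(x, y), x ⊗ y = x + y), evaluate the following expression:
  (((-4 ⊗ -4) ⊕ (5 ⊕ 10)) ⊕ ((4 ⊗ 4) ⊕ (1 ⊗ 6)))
(((-4 ⊗ -4) ⊕ (5 ⊕ 10)) ⊕ ((4 ⊗ 4) ⊕ (1 ⊗ 6))) = -8

Expand innermost to outermost. Recall ⊕ takes the minimum of its arguments and ⊗ takes their sum. Working out the expression (((-4 ⊗ -4) ⊕ (5 ⊕ 10)) ⊕ ((4 ⊗ 4) ⊕ (1 ⊗ 6))) gives -8.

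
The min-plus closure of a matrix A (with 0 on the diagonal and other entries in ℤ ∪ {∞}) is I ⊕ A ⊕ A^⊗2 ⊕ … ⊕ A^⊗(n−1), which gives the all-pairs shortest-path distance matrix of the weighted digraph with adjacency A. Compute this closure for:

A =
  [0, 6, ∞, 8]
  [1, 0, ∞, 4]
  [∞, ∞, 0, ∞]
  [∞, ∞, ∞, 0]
Closure =
  [0, 6, ∞, 8]
  [1, 0, ∞, 4]
  [∞, ∞, 0, ∞]
  [∞, ∞, ∞, 0]

This is the Floyd-Warshall all-pairs shortest-path computation. For each intermediate vertex k = 0, 1, …, 3, update dist[i][j] ← min(dist[i][j], dist[i][k] + dist[k][j]). The final matrix gives, for each (i, j), the minimum total weight of any directed path from i to j (possibly empty when i = j).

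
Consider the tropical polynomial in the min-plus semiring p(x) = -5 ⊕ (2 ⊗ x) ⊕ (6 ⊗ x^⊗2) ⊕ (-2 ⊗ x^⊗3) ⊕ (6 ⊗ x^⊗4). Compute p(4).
p(4) = -5

A tropical monomial a ⊗ x^⊗i evaluates to a + i · x. Evaluating each term at x = 4:
  Term 0 contributes -5 + 0 · 4 = -5
  Term 1 contributes 2 + 1 · 4 = 6
  Term 2 contributes 6 + 2 · 4 = 14
  Term 3 contributes -2 + 3 · 4 = 10
  Term 4 contributes 6 + 4 · 4 = 22
p(4) = ⊕ of these = min[-5, 6, 14, 10, 22] = -5.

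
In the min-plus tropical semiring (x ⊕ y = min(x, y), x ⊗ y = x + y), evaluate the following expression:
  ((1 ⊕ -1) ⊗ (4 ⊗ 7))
((1 ⊕ -1) ⊗ (4 ⊗ 7)) = 10

Expand innermost to outermost. Recall ⊕ takes the minimum of its arguments and ⊗ takes their sum. Working out the expression ((1 ⊕ -1) ⊗ (4 ⊗ 7)) gives 10.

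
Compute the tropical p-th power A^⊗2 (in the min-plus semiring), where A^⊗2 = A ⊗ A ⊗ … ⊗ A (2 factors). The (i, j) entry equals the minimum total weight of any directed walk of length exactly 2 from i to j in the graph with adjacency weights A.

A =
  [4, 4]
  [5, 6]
A^⊗2 =
  [8, 8]
  [9, 9]

Each entry (A^⊗2)_ij equals the minimum over all length-2 walks i = v_0 → v_1 → … → v_2 = j of Σ_t A[v_t][v_{t+1}]. For example, for (i, j) = (0, 1) we minimise over 2 possible intermediate vertex sequences; the minimum is 8, attained along the walk 0 → 0 → 1.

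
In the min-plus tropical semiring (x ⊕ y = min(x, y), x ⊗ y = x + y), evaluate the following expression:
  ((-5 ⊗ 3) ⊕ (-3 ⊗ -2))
((-5 ⊗ 3) ⊕ (-3 ⊗ -2)) = -5

Expand innermost to outermost. Recall ⊕ takes the minimum of its arguments and ⊗ takes their sum. Working out the expression ((-5 ⊗ 3) ⊕ (-3 ⊗ -2)) gives -5.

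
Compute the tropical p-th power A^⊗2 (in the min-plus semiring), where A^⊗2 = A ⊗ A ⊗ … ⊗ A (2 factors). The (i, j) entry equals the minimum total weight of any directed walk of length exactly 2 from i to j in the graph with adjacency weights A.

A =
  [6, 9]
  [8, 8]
A^⊗2 =
  [12, 15]
  [14, 16]

Each entry (A^⊗2)_ij equals the minimum over all length-2 walks i = v_0 → v_1 → … → v_2 = j of Σ_t A[v_t][v_{t+1}]. For example, for (i, j) = (0, 1) we minimise over 2 possible intermediate vertex sequences; the minimum is 15, attained along the walk 0 → 0 → 1.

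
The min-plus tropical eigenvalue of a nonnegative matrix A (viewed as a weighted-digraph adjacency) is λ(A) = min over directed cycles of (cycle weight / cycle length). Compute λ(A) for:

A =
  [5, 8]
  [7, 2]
λ(A) = 2

Enumerate directed cycles and compute their means (weight / length). Sample:
  cycle 0 → 0: weight = 5, length = 1, mean = 5/1 ≈ 5.000
  cycle 1 → 1: weight = 2, length = 1, mean = 2/1 ≈ 2.000
  cycle 0 → 1 → 0: weight = 15, length = 2, mean = 15/2 ≈ 7.500
  cycle 1 → 0 → 1: weight = 15, length = 2, mean = 15/2 ≈ 7.500
Minimum mean = 2.000, attained e.g. along the cycle 1 → 1 with weight 2 and length 1. So λ(A) = 2/1 = 2.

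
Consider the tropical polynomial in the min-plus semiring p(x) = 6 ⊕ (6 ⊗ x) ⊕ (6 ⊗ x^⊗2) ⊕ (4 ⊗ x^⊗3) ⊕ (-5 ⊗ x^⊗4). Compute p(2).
p(2) = 3

A tropical monomial a ⊗ x^⊗i evaluates to a + i · x. Evaluating each term at x = 2:
  Term 0 contributes 6 + 0 · 2 = 6
  Term 1 contributes 6 + 1 · 2 = 8
  Term 2 contributes 6 + 2 · 2 = 10
  Term 3 contributes 4 + 3 · 2 = 10
  Term 4 contributes -5 + 4 · 2 = 3
p(2) = ⊕ of these = min[6, 8, 10, 10, 3] = 3.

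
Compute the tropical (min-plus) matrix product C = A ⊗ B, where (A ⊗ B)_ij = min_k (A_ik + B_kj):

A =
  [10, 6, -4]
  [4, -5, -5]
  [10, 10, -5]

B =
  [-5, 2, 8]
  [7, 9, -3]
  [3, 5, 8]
A ⊗ B =
  [-1, 1, 3]
  [-2, 0, -8]
  [-2, 0, 3]

Apply the min-plus product entry-by-entry:
  C[0][0] = min over k of (A[0][0] + B[0][0] = 10 + -5 = 5, A[0][1] + B[1][0] = 6 + 7 = 13, A[0][2] + B[2][0] = -4 + 3 = -1) = -1 (attained at k = 2)
  C[0][1] = min over k of (A[0][0] + B[0][1] = 10 + 2 = 12, A[0][1] + B[1][1] = 6 + 9 = 15, A[0][2] + B[2][1] = -4 + 5 = 1) = 1 (attained at k = 2)
  C[0][2] = min over k of (A[0][0] + B[0][2] = 10 + 8 = 18, A[0][1] + B[1][2] = 6 + -3 = 3, A[0][2] + B[2][2] = -4 + 8 = 4) = 3 (attained at k = 1)
  C[1][0] = min over k of (A[1][0] + B[0][0] = 4 + -5 = -1, A[1][1] + B[1][0] = -5 + 7 = 2, A[1][2] + B[2][0] = -5 + 3 = -2) = -2 (attained at k = 2)
  C[1][1] = min over k of (A[1][0] + B[0][1] = 4 + 2 = 6, A[1][1] + B[1][1] = -5 + 9 = 4, A[1][2] + B[2][1] = -5 + 5 = 0) = 0 (attained at k = 2)
  C[1][2] = min over k of (A[1][0] + B[0][2] = 4 + 8 = 12, A[1][1] + B[1][2] = -5 + -3 = -8, A[1][2] + B[2][2] = -5 + 8 = 3) = -8 (attained at k = 1)
  C[2][0] = min over k of (A[2][0] + B[0][0] = 10 + -5 = 5, A[2][1] + B[1][0] = 10 + 7 = 17, A[2][2] + B[2][0] = -5 + 3 = -2) = -2 (attained at k = 2)
  C[2][1] = min over k of (A[2][0] + B[0][1] = 10 + 2 = 12, A[2][1] + B[1][1] = 10 + 9 = 19, A[2][2] + B[2][1] = -5 + 5 = 0) = 0 (attained at k = 2)
  C[2][2] = min over k of (A[2][0] + B[0][2] = 10 + 8 = 18, A[2][1] + B[1][2] = 10 + -3 = 7, A[2][2] + B[2][2] = -5 + 8 = 3) = 3 (attained at k = 2)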